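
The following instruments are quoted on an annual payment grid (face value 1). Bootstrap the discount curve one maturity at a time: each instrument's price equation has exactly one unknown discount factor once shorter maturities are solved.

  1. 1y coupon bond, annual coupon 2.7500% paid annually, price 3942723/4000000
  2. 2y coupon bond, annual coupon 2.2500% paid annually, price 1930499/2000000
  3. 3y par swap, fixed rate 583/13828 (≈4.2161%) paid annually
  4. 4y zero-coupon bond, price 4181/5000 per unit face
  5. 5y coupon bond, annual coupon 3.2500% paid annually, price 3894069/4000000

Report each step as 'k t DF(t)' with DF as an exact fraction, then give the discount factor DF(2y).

1 1 9593/10000
2 2 9229/10000
3 3 4417/5000
4 4 4181/5000
5 5 1659/2000
DF(2y) = 9229/10000 ≈ 0.922900

step 1 [1y] bond c/1=11/400: DF=(3942723/4000000 − 11/400·(0))/(1+11/400) = 9593/10000 ≈ 0.959300
step 2 [2y] bond c/1=9/400: DF=(1930499/2000000 − 9/400·(0.959300))/(1+9/400) = 9229/10000 ≈ 0.922900
step 3 [3y] swap r/1=583/13828: DF=(1 − 583/13828·(0.959300+0.922900))/(1+583/13828) = 4417/5000 ≈ 0.883400
step 4 [4y] zero: DF = P = 4181/5000 ≈ 0.836200
step 5 [5y] bond c/1=13/400: DF=(3894069/4000000 − 13/400·(0.959300+0.922900+0.883400+0.836200))/(1+13/400) = 1659/2000 ≈ 0.829500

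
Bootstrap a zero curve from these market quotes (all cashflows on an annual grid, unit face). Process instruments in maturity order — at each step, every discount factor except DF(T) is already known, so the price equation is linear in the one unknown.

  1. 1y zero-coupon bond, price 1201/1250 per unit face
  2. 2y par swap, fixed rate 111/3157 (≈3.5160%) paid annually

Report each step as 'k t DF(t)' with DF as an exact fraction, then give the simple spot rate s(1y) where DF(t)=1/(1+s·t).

1 1 1201/1250
2 2 4667/5000
s(1y) = (1/(1201/1250) − 1)/(1) = 49/1201 ≈ 4.0799%

step 1 [1y] zero: DF = P = 1201/1250 ≈ 0.960800
step 2 [2y] swap r/1=111/3157: DF=(1 − 111/3157·(0.960800))/(1+111/3157) = 4667/5000 ≈ 0.933400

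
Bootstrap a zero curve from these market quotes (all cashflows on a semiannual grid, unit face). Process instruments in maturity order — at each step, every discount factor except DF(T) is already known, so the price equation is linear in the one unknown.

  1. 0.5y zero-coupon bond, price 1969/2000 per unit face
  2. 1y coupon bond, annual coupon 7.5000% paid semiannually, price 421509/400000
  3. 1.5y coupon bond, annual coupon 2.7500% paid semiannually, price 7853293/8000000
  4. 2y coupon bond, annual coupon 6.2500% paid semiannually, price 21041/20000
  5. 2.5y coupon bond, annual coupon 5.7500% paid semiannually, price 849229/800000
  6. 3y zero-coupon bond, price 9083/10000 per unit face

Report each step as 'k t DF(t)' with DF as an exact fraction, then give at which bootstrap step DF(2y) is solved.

1 1/2 1969/2000
2 1 9801/10000
3 3/2 9417/10000
4 2 9321/10000
5 5/2 4623/5000
6 3 9083/10000
DF(2y) is solved at step 4

step 1 [0.5y] zero: DF = P = 1969/2000 ≈ 0.984500
step 2 [1y] bond c/2=3/80: DF=(421509/400000 − 3/80·(0.984500))/(1+3/80) = 9801/10000 ≈ 0.980100
step 3 [1.5y] bond c/2=11/800: DF=(7853293/8000000 − 11/800·(0.984500+0.980100))/(1+11/800) = 9417/10000 ≈ 0.941700
step 4 [2y] bond c/2=1/32: DF=(21041/20000 − 1/32·(0.984500+0.980100+0.941700))/(1+1/32) = 9321/10000 ≈ 0.932100
step 5 [2.5y] bond c/2=23/800: DF=(849229/800000 − 23/800·(0.984500+0.980100+0.941700+0.932100))/(1+23/800) = 4623/5000 ≈ 0.924600
step 6 [3y] zero: DF = P = 9083/10000 ≈ 0.908300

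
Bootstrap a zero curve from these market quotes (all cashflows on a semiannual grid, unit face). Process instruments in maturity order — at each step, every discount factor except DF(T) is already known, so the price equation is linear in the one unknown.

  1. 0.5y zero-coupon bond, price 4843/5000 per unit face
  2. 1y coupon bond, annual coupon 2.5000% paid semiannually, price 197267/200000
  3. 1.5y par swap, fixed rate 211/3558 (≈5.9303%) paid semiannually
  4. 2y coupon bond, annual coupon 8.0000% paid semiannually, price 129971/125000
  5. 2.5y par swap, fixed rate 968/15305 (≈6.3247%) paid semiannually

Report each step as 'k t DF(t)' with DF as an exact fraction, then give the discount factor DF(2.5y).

step 1 [0.5y] zero: DF = P = 4843/5000 ≈ 0.968600
step 2 [1y] bond c/2=1/80: DF=(197267/200000 − 1/80·(0.968600))/(1+1/80) = 4811/5000 ≈ 0.962200
step 3 [1.5y] swap r/2=211/7116: DF=(1 − 211/7116·(0.968600+0.962200))/(1+211/7116) = 2289/2500 ≈ 0.915600
step 4 [2y] bond c/2=1/25: DF=(129971/125000 − 1/25·(0.968600+0.962200+0.915600))/(1+1/25) = 8903/10000 ≈ 0.890300
step 5 [2.5y] swap r/2=484/15305: DF=(1 − 484/15305·(0.968600+0.962200+0.915600+0.890300))/(1+484/15305) = 2137/2500 ≈ 0.854800

1 1/2 4843/5000
2 1 4811/5000
3 3/2 2289/2500
4 2 8903/10000
5 5/2 2137/2500
DF(2.5y) = 2137/2500 ≈ 0.854800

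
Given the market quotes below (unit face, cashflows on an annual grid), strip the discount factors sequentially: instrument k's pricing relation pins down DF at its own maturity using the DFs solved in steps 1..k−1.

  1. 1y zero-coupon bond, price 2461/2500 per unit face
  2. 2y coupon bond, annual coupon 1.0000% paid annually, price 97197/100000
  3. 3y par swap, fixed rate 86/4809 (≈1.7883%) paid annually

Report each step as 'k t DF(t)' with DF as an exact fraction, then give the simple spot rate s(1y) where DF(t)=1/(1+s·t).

1 1 2461/2500
2 2 4763/5000
3 3 2371/2500
s(1y) = (1/(2461/2500) − 1)/(1) = 39/2461 ≈ 1.5847%

step 1 [1y] zero: DF = P = 2461/2500 ≈ 0.984400
step 2 [2y] bond c/1=1/100: DF=(97197/100000 − 1/100·(0.984400))/(1+1/100) = 4763/5000 ≈ 0.952600
step 3 [3y] swap r/1=86/4809: DF=(1 − 86/4809·(0.984400+0.952600))/(1+86/4809) = 2371/2500 ≈ 0.948400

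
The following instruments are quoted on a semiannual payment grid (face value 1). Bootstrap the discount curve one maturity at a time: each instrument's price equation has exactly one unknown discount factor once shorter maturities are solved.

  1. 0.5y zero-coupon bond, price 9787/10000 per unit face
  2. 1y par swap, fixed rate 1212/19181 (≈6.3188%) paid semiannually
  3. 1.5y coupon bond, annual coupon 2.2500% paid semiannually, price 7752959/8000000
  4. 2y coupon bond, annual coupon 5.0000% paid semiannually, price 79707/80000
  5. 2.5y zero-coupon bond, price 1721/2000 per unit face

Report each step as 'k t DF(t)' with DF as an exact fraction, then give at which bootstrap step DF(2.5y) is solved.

1 1/2 9787/10000
2 1 4697/5000
3 3/2 937/1000
4 2 564/625
5 5/2 1721/2000
DF(2.5y) is solved at step 5

step 1 [0.5y] zero: DF = P = 9787/10000 ≈ 0.978700
step 2 [1y] swap r/2=606/19181: DF=(1 − 606/19181·(0.978700))/(1+606/19181) = 4697/5000 ≈ 0.939400
step 3 [1.5y] bond c/2=9/800: DF=(7752959/8000000 − 9/800·(0.978700+0.939400))/(1+9/800) = 937/1000 ≈ 0.937000
step 4 [2y] bond c/2=1/40: DF=(79707/80000 − 1/40·(0.978700+0.939400+0.937000))/(1+1/40) = 564/625 ≈ 0.902400
step 5 [2.5y] zero: DF = P = 1721/2000 ≈ 0.860500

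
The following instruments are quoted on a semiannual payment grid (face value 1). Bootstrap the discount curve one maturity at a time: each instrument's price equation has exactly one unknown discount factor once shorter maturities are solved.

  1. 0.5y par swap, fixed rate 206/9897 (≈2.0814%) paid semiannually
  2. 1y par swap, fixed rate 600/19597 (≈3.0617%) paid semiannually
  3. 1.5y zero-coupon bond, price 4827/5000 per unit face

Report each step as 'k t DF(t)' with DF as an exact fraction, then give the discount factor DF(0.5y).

step 1 [0.5y] swap r/2=103/9897: DF=(1 − 103/9897·(0))/(1+103/9897) = 9897/10000 ≈ 0.989700
step 2 [1y] swap r/2=300/19597: DF=(1 − 300/19597·(0.989700))/(1+300/19597) = 97/100 ≈ 0.970000
step 3 [1.5y] zero: DF = P = 4827/5000 ≈ 0.965400

1 1/2 9897/10000
2 1 97/100
3 3/2 4827/5000
DF(0.5y) = 9897/10000 ≈ 0.989700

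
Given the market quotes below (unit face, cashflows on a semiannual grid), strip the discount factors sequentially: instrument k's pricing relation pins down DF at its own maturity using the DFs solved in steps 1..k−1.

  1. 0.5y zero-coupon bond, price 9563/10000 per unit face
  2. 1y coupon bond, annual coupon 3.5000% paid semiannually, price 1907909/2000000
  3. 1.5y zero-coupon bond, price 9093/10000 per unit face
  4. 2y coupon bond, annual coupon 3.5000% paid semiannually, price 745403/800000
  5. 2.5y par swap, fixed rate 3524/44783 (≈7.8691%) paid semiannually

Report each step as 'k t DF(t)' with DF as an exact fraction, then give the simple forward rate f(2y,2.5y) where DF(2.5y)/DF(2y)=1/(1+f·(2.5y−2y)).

1 1/2 9563/10000
2 1 9211/10000
3 3/2 9093/10000
4 2 4339/5000
5 5/2 4119/5000
f(2y,2.5y) = ((4339/5000)/(4119/5000) − 1)/(1/2) = 440/4119 ≈ 10.6822%

step 1 [0.5y] zero: DF = P = 9563/10000 ≈ 0.956300
step 2 [1y] bond c/2=7/400: DF=(1907909/2000000 − 7/400·(0.956300))/(1+7/400) = 9211/10000 ≈ 0.921100
step 3 [1.5y] zero: DF = P = 9093/10000 ≈ 0.909300
step 4 [2y] bond c/2=7/400: DF=(745403/800000 − 7/400·(0.956300+0.921100+0.909300))/(1+7/400) = 4339/5000 ≈ 0.867800
step 5 [2.5y] swap r/2=1762/44783: DF=(1 − 1762/44783·(0.956300+0.921100+0.909300+0.867800))/(1+1762/44783) = 4119/5000 ≈ 0.823800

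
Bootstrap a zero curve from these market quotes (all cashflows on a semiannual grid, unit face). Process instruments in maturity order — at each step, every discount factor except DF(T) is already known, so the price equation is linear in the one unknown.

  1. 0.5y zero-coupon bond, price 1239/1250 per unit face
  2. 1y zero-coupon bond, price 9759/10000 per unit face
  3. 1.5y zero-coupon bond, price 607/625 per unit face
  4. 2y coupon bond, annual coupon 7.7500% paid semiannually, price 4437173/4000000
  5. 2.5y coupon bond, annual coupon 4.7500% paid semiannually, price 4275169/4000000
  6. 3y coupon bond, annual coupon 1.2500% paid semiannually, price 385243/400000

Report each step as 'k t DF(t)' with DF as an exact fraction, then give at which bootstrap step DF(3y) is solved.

1 1/2 1239/1250
2 1 9759/10000
3 3/2 607/625
4 2 9583/10000
5 5/2 596/625
6 3 927/1000
DF(3y) is solved at step 6

step 1 [0.5y] zero: DF = P = 1239/1250 ≈ 0.991200
step 2 [1y] zero: DF = P = 9759/10000 ≈ 0.975900
step 3 [1.5y] zero: DF = P = 607/625 ≈ 0.971200
step 4 [2y] bond c/2=31/800: DF=(4437173/4000000 − 31/800·(0.991200+0.975900+0.971200))/(1+31/800) = 9583/10000 ≈ 0.958300
step 5 [2.5y] bond c/2=19/800: DF=(4275169/4000000 − 19/800·(0.991200+0.975900+0.971200+0.958300))/(1+19/800) = 596/625 ≈ 0.953600
step 6 [3y] bond c/2=1/160: DF=(385243/400000 − 1/160·(0.991200+0.975900+0.971200+0.958300+0.953600))/(1+1/160) = 927/1000 ≈ 0.927000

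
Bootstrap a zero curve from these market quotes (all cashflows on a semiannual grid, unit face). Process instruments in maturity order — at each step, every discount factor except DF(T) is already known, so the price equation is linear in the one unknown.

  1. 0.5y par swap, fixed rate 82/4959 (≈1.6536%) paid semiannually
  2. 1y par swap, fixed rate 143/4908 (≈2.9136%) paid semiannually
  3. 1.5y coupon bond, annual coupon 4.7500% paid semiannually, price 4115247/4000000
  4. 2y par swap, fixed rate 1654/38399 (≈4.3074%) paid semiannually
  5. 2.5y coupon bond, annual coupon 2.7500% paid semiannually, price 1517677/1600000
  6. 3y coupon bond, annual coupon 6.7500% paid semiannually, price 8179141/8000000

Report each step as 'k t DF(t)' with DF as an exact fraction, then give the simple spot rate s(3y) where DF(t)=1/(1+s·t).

step 1 [0.5y] swap r/2=41/4959: DF=(1 − 41/4959·(0))/(1+41/4959) = 4959/5000 ≈ 0.991800
step 2 [1y] swap r/2=143/9816: DF=(1 − 143/9816·(0.991800))/(1+143/9816) = 4857/5000 ≈ 0.971400
step 3 [1.5y] bond c/2=19/800: DF=(4115247/4000000 − 19/800·(0.991800+0.971400))/(1+19/800) = 4797/5000 ≈ 0.959400
step 4 [2y] swap r/2=827/38399: DF=(1 − 827/38399·(0.991800+0.971400+0.959400))/(1+827/38399) = 9173/10000 ≈ 0.917300
step 5 [2.5y] bond c/2=11/800: DF=(1517677/1600000 − 11/800·(0.991800+0.971400+0.959400+0.917300))/(1+11/800) = 2209/2500 ≈ 0.883600
step 6 [3y] bond c/2=27/800: DF=(8179141/8000000 − 27/800·(0.991800+0.971400+0.959400+0.917300+0.883600))/(1+27/800) = 2087/2500 ≈ 0.834800

1 1/2 4959/5000
2 1 4857/5000
3 3/2 4797/5000
4 2 9173/10000
5 5/2 2209/2500
6 3 2087/2500
s(3y) = (1/(2087/2500) − 1)/(3) = 413/6261 ≈ 6.5964%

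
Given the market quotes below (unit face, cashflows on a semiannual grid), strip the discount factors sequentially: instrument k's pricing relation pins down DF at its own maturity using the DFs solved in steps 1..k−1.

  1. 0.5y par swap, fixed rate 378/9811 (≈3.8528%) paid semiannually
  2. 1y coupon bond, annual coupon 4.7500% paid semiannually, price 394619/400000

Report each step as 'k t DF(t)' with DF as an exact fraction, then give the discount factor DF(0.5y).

1 1/2 9811/10000
2 1 9409/10000
DF(0.5y) = 9811/10000 ≈ 0.981100

step 1 [0.5y] swap r/2=189/9811: DF=(1 − 189/9811·(0))/(1+189/9811) = 9811/10000 ≈ 0.981100
step 2 [1y] bond c/2=19/800: DF=(394619/400000 − 19/800·(0.981100))/(1+19/800) = 9409/10000 ≈ 0.940900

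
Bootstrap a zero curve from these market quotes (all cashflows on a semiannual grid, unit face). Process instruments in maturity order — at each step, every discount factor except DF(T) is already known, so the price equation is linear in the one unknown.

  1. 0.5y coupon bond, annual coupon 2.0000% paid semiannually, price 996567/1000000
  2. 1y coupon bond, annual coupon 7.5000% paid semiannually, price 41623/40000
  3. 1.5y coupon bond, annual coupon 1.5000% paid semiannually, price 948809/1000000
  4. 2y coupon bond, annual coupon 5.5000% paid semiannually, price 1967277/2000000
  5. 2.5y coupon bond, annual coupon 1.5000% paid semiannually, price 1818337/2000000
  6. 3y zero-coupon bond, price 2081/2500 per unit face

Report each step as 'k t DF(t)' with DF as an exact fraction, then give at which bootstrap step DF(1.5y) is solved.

step 1 [0.5y] bond c/2=1/100: DF=(996567/1000000 − 1/100·(0))/(1+1/100) = 9867/10000 ≈ 0.986700
step 2 [1y] bond c/2=3/80: DF=(41623/40000 − 3/80·(0.986700))/(1+3/80) = 9673/10000 ≈ 0.967300
step 3 [1.5y] bond c/2=3/400: DF=(948809/1000000 − 3/400·(0.986700+0.967300))/(1+3/400) = 1159/1250 ≈ 0.927200
step 4 [2y] bond c/2=11/400: DF=(1967277/2000000 − 11/400·(0.986700+0.967300+0.927200))/(1+11/400) = 4401/5000 ≈ 0.880200
step 5 [2.5y] bond c/2=3/400: DF=(1818337/2000000 − 3/400·(0.986700+0.967300+0.927200+0.880200))/(1+3/400) = 1093/1250 ≈ 0.874400
step 6 [3y] zero: DF = P = 2081/2500 ≈ 0.832400

1 1/2 9867/10000
2 1 9673/10000
3 3/2 1159/1250
4 2 4401/5000
5 5/2 1093/1250
6 3 2081/2500
DF(1.5y) is solved at step 3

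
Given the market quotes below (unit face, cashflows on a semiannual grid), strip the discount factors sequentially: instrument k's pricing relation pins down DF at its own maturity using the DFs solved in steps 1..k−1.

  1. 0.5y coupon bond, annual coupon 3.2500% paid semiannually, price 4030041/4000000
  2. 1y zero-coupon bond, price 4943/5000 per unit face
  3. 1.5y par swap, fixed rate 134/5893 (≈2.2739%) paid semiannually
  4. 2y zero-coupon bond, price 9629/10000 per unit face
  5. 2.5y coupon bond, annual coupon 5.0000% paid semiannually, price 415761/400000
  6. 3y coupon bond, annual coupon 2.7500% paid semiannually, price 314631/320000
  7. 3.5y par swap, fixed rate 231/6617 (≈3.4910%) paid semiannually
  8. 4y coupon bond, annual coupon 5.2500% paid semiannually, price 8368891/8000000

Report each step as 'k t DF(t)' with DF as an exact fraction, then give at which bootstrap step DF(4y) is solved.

1 1/2 4957/5000
2 1 4943/5000
3 3/2 1933/2000
4 2 9629/10000
5 5/2 9187/10000
6 3 2261/2500
7 7/2 1769/2000
8 4 8501/10000
DF(4y) is solved at step 8

step 1 [0.5y] bond c/2=13/800: DF=(4030041/4000000 − 13/800·(0))/(1+13/800) = 4957/5000 ≈ 0.991400
step 2 [1y] zero: DF = P = 4943/5000 ≈ 0.988600
step 3 [1.5y] swap r/2=67/5893: DF=(1 − 67/5893·(0.991400+0.988600))/(1+67/5893) = 1933/2000 ≈ 0.966500
step 4 [2y] zero: DF = P = 9629/10000 ≈ 0.962900
step 5 [2.5y] bond c/2=1/40: DF=(415761/400000 − 1/40·(0.991400+0.988600+0.966500+0.962900))/(1+1/40) = 9187/10000 ≈ 0.918700
step 6 [3y] bond c/2=11/800: DF=(314631/320000 − 11/800·(0.991400+0.988600+0.966500+0.962900+0.918700))/(1+11/800) = 2261/2500 ≈ 0.904400
step 7 [3.5y] swap r/2=231/13234: DF=(1 − 231/13234·(0.991400+0.988600+0.966500+0.962900+0.918700+0.904400))/(1+231/13234) = 1769/2000 ≈ 0.884500
step 8 [4y] bond c/2=21/800: DF=(8368891/8000000 − 21/800·(0.991400+0.988600+0.966500+0.962900+0.918700+0.904400+0.884500))/(1+21/800) = 8501/10000 ≈ 0.850100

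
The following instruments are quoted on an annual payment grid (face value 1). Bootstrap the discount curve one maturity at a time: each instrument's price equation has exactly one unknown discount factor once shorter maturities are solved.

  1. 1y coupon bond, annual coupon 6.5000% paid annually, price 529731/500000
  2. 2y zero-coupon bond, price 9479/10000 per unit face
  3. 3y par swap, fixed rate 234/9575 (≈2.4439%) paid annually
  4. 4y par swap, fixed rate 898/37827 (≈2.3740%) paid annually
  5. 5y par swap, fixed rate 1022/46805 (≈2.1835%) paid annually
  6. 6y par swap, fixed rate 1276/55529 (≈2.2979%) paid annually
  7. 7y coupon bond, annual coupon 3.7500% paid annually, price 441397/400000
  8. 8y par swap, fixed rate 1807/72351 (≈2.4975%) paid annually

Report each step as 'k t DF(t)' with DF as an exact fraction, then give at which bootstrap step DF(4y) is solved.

1 1 2487/2500
2 2 9479/10000
3 3 4649/5000
4 4 4551/5000
5 5 4489/5000
6 6 2181/2500
7 7 8629/10000
8 8 8193/10000
DF(4y) is solved at step 4

step 1 [1y] bond c/1=13/200: DF=(529731/500000 − 13/200·(0))/(1+13/200) = 2487/2500 ≈ 0.994800
step 2 [2y] zero: DF = P = 9479/10000 ≈ 0.947900
step 3 [3y] swap r/1=234/9575: DF=(1 − 234/9575·(0.994800+0.947900))/(1+234/9575) = 4649/5000 ≈ 0.929800
step 4 [4y] swap r/1=898/37827: DF=(1 − 898/37827·(0.994800+0.947900+0.929800))/(1+898/37827) = 4551/5000 ≈ 0.910200
step 5 [5y] swap r/1=1022/46805: DF=(1 − 1022/46805·(0.994800+0.947900+0.929800+0.910200))/(1+1022/46805) = 4489/5000 ≈ 0.897800
step 6 [6y] swap r/1=1276/55529: DF=(1 − 1276/55529·(0.994800+0.947900+0.929800+0.910200+0.897800))/(1+1276/55529) = 2181/2500 ≈ 0.872400
step 7 [7y] bond c/1=3/80: DF=(441397/400000 − 3/80·(0.994800+0.947900+0.929800+0.910200+0.897800+0.872400))/(1+3/80) = 8629/10000 ≈ 0.862900
step 8 [8y] swap r/1=1807/72351: DF=(1 − 1807/72351·(0.994800+0.947900+0.929800+0.910200+0.897800+0.872400+0.862900))/(1+1807/72351) = 8193/10000 ≈ 0.819300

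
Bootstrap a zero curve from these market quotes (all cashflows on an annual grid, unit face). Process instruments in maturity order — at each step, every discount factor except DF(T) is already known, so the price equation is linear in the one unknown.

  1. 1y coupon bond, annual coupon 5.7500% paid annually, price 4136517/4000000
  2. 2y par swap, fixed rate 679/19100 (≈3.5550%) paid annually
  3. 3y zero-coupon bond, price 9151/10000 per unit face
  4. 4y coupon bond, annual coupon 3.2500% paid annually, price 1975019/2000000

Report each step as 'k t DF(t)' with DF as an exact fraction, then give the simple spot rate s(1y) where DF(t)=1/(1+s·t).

1 1 9779/10000
2 2 9321/10000
3 3 9151/10000
4 4 347/400
s(1y) = (1/(9779/10000) − 1)/(1) = 221/9779 ≈ 2.2599%

step 1 [1y] bond c/1=23/400: DF=(4136517/4000000 − 23/400·(0))/(1+23/400) = 9779/10000 ≈ 0.977900
step 2 [2y] swap r/1=679/19100: DF=(1 − 679/19100·(0.977900))/(1+679/19100) = 9321/10000 ≈ 0.932100
step 3 [3y] zero: DF = P = 9151/10000 ≈ 0.915100
step 4 [4y] bond c/1=13/400: DF=(1975019/2000000 − 13/400·(0.977900+0.932100+0.915100))/(1+13/400) = 347/400 ≈ 0.867500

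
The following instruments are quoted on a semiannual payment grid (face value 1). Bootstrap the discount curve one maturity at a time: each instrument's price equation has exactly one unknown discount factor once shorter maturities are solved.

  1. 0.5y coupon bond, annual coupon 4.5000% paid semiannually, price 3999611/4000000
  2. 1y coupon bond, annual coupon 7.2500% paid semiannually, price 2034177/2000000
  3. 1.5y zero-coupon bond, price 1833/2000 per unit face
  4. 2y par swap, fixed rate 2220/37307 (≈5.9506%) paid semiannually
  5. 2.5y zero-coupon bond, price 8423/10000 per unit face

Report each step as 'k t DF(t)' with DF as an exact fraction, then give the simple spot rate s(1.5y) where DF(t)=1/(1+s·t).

1 1/2 9779/10000
2 1 9473/10000
3 3/2 1833/2000
4 2 889/1000
5 5/2 8423/10000
s(1.5y) = (1/(1833/2000) − 1)/(3/2) = 334/5499 ≈ 6.0738%

step 1 [0.5y] bond c/2=9/400: DF=(3999611/4000000 − 9/400·(0))/(1+9/400) = 9779/10000 ≈ 0.977900
step 2 [1y] bond c/2=29/800: DF=(2034177/2000000 − 29/800·(0.977900))/(1+29/800) = 9473/10000 ≈ 0.947300
step 3 [1.5y] zero: DF = P = 1833/2000 ≈ 0.916500
step 4 [2y] swap r/2=1110/37307: DF=(1 − 1110/37307·(0.977900+0.947300+0.916500))/(1+1110/37307) = 889/1000 ≈ 0.889000
step 5 [2.5y] zero: DF = P = 8423/10000 ≈ 0.842300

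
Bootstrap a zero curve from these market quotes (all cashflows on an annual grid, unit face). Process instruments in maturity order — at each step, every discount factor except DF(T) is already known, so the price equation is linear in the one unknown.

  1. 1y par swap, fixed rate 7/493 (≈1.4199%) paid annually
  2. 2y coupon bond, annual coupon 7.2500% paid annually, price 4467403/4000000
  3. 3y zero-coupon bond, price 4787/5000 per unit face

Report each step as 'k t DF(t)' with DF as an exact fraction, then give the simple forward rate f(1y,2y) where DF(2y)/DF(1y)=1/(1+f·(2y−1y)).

1 1 493/500
2 2 9747/10000
3 3 4787/5000
f(1y,2y) = ((493/500)/(9747/10000) − 1)/(1) = 113/9747 ≈ 1.1593%

step 1 [1y] swap r/1=7/493: DF=(1 − 7/493·(0))/(1+7/493) = 493/500 ≈ 0.986000
step 2 [2y] bond c/1=29/400: DF=(4467403/4000000 − 29/400·(0.986000))/(1+29/400) = 9747/10000 ≈ 0.974700
step 3 [3y] zero: DF = P = 4787/5000 ≈ 0.957400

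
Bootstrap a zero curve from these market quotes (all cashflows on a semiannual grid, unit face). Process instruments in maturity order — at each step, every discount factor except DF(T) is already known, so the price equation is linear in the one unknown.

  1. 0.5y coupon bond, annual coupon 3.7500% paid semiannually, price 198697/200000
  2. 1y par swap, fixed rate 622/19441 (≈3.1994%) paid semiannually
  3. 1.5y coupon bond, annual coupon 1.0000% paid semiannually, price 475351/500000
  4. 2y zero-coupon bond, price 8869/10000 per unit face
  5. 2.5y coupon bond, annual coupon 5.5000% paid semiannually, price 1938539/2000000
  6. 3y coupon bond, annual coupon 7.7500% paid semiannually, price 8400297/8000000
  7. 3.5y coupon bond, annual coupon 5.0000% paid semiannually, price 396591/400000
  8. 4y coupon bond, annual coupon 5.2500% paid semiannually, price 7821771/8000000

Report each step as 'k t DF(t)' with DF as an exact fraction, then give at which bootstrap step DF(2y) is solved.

step 1 [0.5y] bond c/2=3/160: DF=(198697/200000 − 3/160·(0))/(1+3/160) = 1219/1250 ≈ 0.975200
step 2 [1y] swap r/2=311/19441: DF=(1 − 311/19441·(0.975200))/(1+311/19441) = 9689/10000 ≈ 0.968900
step 3 [1.5y] bond c/2=1/200: DF=(475351/500000 − 1/200·(0.975200+0.968900))/(1+1/200) = 9363/10000 ≈ 0.936300
step 4 [2y] zero: DF = P = 8869/10000 ≈ 0.886900
step 5 [2.5y] bond c/2=11/400: DF=(1938539/2000000 − 11/400·(0.975200+0.968900+0.936300+0.886900))/(1+11/400) = 337/400 ≈ 0.842500
step 6 [3y] bond c/2=31/800: DF=(8400297/8000000 − 31/800·(0.975200+0.968900+0.936300+0.886900+0.842500))/(1+31/800) = 8389/10000 ≈ 0.838900
step 7 [3.5y] bond c/2=1/40: DF=(396591/400000 − 1/40·(0.975200+0.968900+0.936300+0.886900+0.842500+0.838900))/(1+1/40) = 1043/1250 ≈ 0.834400
step 8 [4y] bond c/2=21/800: DF=(7821771/8000000 − 21/800·(0.975200+0.968900+0.936300+0.886900+0.842500+0.838900+0.834400))/(1+21/800) = 99/125 ≈ 0.792000

1 1/2 1219/1250
2 1 9689/10000
3 3/2 9363/10000
4 2 8869/10000
5 5/2 337/400
6 3 8389/10000
7 7/2 1043/1250
8 4 99/125
DF(2y) is solved at step 4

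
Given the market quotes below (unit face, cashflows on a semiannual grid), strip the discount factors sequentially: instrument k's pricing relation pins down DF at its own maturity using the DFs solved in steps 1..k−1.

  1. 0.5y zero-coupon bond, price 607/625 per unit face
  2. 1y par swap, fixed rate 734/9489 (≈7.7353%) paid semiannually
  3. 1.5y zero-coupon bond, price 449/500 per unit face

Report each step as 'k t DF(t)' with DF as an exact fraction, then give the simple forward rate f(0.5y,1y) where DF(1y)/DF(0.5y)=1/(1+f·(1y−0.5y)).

1 1/2 607/625
2 1 4633/5000
3 3/2 449/500
f(0.5y,1y) = ((607/625)/(4633/5000) − 1)/(1/2) = 446/4633 ≈ 9.6266%

step 1 [0.5y] zero: DF = P = 607/625 ≈ 0.971200
step 2 [1y] swap r/2=367/9489: DF=(1 − 367/9489·(0.971200))/(1+367/9489) = 4633/5000 ≈ 0.926600
step 3 [1.5y] zero: DF = P = 449/500 ≈ 0.898000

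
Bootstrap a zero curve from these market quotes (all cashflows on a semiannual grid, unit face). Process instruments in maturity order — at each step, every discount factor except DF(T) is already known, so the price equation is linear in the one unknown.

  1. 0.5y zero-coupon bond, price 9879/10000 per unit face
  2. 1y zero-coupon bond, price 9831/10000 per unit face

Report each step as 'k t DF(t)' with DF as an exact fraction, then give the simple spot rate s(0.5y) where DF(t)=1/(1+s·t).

1 1/2 9879/10000
2 1 9831/10000
s(0.5y) = (1/(9879/10000) − 1)/(1/2) = 242/9879 ≈ 2.4496%

step 1 [0.5y] zero: DF = P = 9879/10000 ≈ 0.987900
step 2 [1y] zero: DF = P = 9831/10000 ≈ 0.983100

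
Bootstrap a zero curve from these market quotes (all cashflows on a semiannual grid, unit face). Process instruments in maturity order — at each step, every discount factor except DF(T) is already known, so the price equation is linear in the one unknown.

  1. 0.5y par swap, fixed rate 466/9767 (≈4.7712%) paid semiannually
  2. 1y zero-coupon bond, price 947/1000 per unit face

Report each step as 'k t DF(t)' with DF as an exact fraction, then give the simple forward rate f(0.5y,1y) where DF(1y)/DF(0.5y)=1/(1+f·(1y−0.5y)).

step 1 [0.5y] swap r/2=233/9767: DF=(1 − 233/9767·(0))/(1+233/9767) = 9767/10000 ≈ 0.976700
step 2 [1y] zero: DF = P = 947/1000 ≈ 0.947000

1 1/2 9767/10000
2 1 947/1000
f(0.5y,1y) = ((9767/10000)/(947/1000) − 1)/(1/2) = 297/4735 ≈ 6.2724%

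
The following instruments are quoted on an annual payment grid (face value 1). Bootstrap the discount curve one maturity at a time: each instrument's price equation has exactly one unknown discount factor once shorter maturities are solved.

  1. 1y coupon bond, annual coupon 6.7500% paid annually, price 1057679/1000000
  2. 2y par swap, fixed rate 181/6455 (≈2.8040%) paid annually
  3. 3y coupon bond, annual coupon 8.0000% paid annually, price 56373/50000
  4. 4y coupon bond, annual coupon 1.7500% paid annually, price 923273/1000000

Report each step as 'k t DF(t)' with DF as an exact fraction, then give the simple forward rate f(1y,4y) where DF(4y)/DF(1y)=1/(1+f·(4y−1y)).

1 1 2477/2500
2 2 9457/10000
3 3 1801/2000
4 4 4293/5000
f(1y,4y) = ((2477/2500)/(4293/5000) − 1)/(3) = 661/12879 ≈ 5.1324%

step 1 [1y] bond c/1=27/400: DF=(1057679/1000000 − 27/400·(0))/(1+27/400) = 2477/2500 ≈ 0.990800
step 2 [2y] swap r/1=181/6455: DF=(1 − 181/6455·(0.990800))/(1+181/6455) = 9457/10000 ≈ 0.945700
step 3 [3y] bond c/1=2/25: DF=(56373/50000 − 2/25·(0.990800+0.945700))/(1+2/25) = 1801/2000 ≈ 0.900500
step 4 [4y] bond c/1=7/400: DF=(923273/1000000 − 7/400·(0.990800+0.945700+0.900500))/(1+7/400) = 4293/5000 ≈ 0.858600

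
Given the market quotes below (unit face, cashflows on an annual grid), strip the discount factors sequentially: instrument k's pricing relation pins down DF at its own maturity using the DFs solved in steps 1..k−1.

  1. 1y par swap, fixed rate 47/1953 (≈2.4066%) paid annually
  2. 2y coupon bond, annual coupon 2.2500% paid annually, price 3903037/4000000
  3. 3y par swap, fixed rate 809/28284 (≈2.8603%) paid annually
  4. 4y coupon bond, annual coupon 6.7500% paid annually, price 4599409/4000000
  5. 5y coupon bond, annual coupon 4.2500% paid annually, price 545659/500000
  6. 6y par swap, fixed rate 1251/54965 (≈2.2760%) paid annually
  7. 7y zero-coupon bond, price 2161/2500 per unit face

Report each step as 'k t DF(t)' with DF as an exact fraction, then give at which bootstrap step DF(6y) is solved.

1 1 1953/2000
2 2 583/625
3 3 9191/10000
4 4 8983/10000
5 5 8949/10000
6 6 8749/10000
7 7 2161/2500
DF(6y) is solved at step 6

step 1 [1y] swap r/1=47/1953: DF=(1 − 47/1953·(0))/(1+47/1953) = 1953/2000 ≈ 0.976500
step 2 [2y] bond c/1=9/400: DF=(3903037/4000000 − 9/400·(0.976500))/(1+9/400) = 583/625 ≈ 0.932800
step 3 [3y] swap r/1=809/28284: DF=(1 − 809/28284·(0.976500+0.932800))/(1+809/28284) = 9191/10000 ≈ 0.919100
step 4 [4y] bond c/1=27/400: DF=(4599409/4000000 − 27/400·(0.976500+0.932800+0.919100))/(1+27/400) = 8983/10000 ≈ 0.898300
step 5 [5y] bond c/1=17/400: DF=(545659/500000 − 17/400·(0.976500+0.932800+0.919100+0.898300))/(1+17/400) = 8949/10000 ≈ 0.894900
step 6 [6y] swap r/1=1251/54965: DF=(1 − 1251/54965·(0.976500+0.932800+0.919100+0.898300+0.894900))/(1+1251/54965) = 8749/10000 ≈ 0.874900
step 7 [7y] zero: DF = P = 2161/2500 ≈ 0.864400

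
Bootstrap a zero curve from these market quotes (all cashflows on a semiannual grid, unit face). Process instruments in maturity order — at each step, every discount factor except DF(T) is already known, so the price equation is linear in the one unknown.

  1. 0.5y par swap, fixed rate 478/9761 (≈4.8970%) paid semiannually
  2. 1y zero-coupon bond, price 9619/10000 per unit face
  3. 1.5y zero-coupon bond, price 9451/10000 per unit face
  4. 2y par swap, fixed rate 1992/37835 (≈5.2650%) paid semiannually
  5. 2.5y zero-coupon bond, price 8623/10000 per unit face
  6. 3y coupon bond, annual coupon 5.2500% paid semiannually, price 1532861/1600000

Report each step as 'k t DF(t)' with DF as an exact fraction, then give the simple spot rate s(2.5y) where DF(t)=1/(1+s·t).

1 1/2 9761/10000
2 1 9619/10000
3 3/2 9451/10000
4 2 2251/2500
5 5/2 8623/10000
6 3 8147/10000
s(2.5y) = (1/(8623/10000) − 1)/(5/2) = 2754/43115 ≈ 6.3876%

step 1 [0.5y] swap r/2=239/9761: DF=(1 − 239/9761·(0))/(1+239/9761) = 9761/10000 ≈ 0.976100
step 2 [1y] zero: DF = P = 9619/10000 ≈ 0.961900
step 3 [1.5y] zero: DF = P = 9451/10000 ≈ 0.945100
step 4 [2y] swap r/2=996/37835: DF=(1 − 996/37835·(0.976100+0.961900+0.945100))/(1+996/37835) = 2251/2500 ≈ 0.900400
step 5 [2.5y] zero: DF = P = 8623/10000 ≈ 0.862300
step 6 [3y] bond c/2=21/800: DF=(1532861/1600000 − 21/800·(0.976100+0.961900+0.945100+0.900400+0.862300))/(1+21/800) = 8147/10000 ≈ 0.814700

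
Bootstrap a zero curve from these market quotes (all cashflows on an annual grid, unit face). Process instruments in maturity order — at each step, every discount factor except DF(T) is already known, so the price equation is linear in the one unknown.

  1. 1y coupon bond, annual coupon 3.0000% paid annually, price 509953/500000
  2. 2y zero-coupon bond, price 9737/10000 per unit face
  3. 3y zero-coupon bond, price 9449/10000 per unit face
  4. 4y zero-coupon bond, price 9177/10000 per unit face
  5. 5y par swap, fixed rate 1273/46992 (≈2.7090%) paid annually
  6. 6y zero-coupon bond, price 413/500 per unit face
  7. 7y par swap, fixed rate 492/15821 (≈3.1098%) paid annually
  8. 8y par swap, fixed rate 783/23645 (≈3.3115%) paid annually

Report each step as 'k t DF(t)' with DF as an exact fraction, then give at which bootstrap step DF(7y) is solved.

step 1 [1y] bond c/1=3/100: DF=(509953/500000 − 3/100·(0))/(1+3/100) = 4951/5000 ≈ 0.990200
step 2 [2y] zero: DF = P = 9737/10000 ≈ 0.973700
step 3 [3y] zero: DF = P = 9449/10000 ≈ 0.944900
step 4 [4y] zero: DF = P = 9177/10000 ≈ 0.917700
step 5 [5y] swap r/1=1273/46992: DF=(1 − 1273/46992·(0.990200+0.973700+0.944900+0.917700))/(1+1273/46992) = 8727/10000 ≈ 0.872700
step 6 [6y] zero: DF = P = 413/500 ≈ 0.826000
step 7 [7y] swap r/1=492/15821: DF=(1 − 492/15821·(0.990200+0.973700+0.944900+0.917700+0.872700+0.826000))/(1+492/15821) = 502/625 ≈ 0.803200
step 8 [8y] swap r/1=783/23645: DF=(1 − 783/23645·(0.990200+0.973700+0.944900+0.917700+0.872700+0.826000+0.803200))/(1+783/23645) = 7651/10000 ≈ 0.765100

1 1 4951/5000
2 2 9737/10000
3 3 9449/10000
4 4 9177/10000
5 5 8727/10000
6 6 413/500
7 7 502/625
8 8 7651/10000
DF(7y) is solved at step 7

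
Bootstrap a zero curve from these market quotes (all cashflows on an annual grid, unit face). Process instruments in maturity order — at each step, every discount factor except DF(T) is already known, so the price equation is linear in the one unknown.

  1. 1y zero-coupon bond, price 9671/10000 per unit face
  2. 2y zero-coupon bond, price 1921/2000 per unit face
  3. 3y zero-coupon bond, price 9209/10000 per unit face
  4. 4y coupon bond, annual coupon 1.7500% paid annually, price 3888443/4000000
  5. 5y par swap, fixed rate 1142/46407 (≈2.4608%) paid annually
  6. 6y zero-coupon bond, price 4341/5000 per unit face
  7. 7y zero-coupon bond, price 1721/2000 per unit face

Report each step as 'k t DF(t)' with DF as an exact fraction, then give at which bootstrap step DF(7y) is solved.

step 1 [1y] zero: DF = P = 9671/10000 ≈ 0.967100
step 2 [2y] zero: DF = P = 1921/2000 ≈ 0.960500
step 3 [3y] zero: DF = P = 9209/10000 ≈ 0.920900
step 4 [4y] bond c/1=7/400: DF=(3888443/4000000 − 7/400·(0.967100+0.960500+0.920900))/(1+7/400) = 1133/1250 ≈ 0.906400
step 5 [5y] swap r/1=1142/46407: DF=(1 − 1142/46407·(0.967100+0.960500+0.920900+0.906400))/(1+1142/46407) = 4429/5000 ≈ 0.885800
step 6 [6y] zero: DF = P = 4341/5000 ≈ 0.868200
step 7 [7y] zero: DF = P = 1721/2000 ≈ 0.860500

1 1 9671/10000
2 2 1921/2000
3 3 9209/10000
4 4 1133/1250
5 5 4429/5000
6 6 4341/5000
7 7 1721/2000
DF(7y) is solved at step 7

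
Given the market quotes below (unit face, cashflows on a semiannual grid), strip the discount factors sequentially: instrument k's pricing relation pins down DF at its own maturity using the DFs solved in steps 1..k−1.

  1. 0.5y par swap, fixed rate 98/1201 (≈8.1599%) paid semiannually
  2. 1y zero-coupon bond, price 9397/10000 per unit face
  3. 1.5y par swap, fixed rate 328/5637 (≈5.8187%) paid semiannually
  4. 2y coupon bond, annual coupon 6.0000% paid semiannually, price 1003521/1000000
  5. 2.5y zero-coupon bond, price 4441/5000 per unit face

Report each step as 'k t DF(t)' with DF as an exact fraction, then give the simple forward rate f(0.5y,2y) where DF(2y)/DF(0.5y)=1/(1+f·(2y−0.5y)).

step 1 [0.5y] swap r/2=49/1201: DF=(1 − 49/1201·(0))/(1+49/1201) = 1201/1250 ≈ 0.960800
step 2 [1y] zero: DF = P = 9397/10000 ≈ 0.939700
step 3 [1.5y] swap r/2=164/5637: DF=(1 − 164/5637·(0.960800+0.939700))/(1+164/5637) = 459/500 ≈ 0.918000
step 4 [2y] bond c/2=3/100: DF=(1003521/1000000 − 3/100·(0.960800+0.939700+0.918000))/(1+3/100) = 4461/5000 ≈ 0.892200
step 5 [2.5y] zero: DF = P = 4441/5000 ≈ 0.888200

1 1/2 1201/1250
2 1 9397/10000
3 3/2 459/500
4 2 4461/5000
5 5/2 4441/5000
f(0.5y,2y) = ((1201/1250)/(4461/5000) − 1)/(3/2) = 686/13383 ≈ 5.1259%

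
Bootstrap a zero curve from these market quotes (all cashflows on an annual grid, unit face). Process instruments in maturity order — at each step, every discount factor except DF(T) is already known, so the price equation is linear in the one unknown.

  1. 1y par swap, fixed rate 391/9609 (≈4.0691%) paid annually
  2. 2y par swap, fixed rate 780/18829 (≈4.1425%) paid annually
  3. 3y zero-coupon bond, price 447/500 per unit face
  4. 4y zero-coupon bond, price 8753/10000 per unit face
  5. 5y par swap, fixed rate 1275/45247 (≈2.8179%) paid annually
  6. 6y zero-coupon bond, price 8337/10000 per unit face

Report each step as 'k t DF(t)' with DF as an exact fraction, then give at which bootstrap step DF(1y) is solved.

step 1 [1y] swap r/1=391/9609: DF=(1 − 391/9609·(0))/(1+391/9609) = 9609/10000 ≈ 0.960900
step 2 [2y] swap r/1=780/18829: DF=(1 − 780/18829·(0.960900))/(1+780/18829) = 461/500 ≈ 0.922000
step 3 [3y] zero: DF = P = 447/500 ≈ 0.894000
step 4 [4y] zero: DF = P = 8753/10000 ≈ 0.875300
step 5 [5y] swap r/1=1275/45247: DF=(1 − 1275/45247·(0.960900+0.922000+0.894000+0.875300))/(1+1275/45247) = 349/400 ≈ 0.872500
step 6 [6y] zero: DF = P = 8337/10000 ≈ 0.833700

1 1 9609/10000
2 2 461/500
3 3 447/500
4 4 8753/10000
5 5 349/400
6 6 8337/10000
DF(1y) is solved at step 1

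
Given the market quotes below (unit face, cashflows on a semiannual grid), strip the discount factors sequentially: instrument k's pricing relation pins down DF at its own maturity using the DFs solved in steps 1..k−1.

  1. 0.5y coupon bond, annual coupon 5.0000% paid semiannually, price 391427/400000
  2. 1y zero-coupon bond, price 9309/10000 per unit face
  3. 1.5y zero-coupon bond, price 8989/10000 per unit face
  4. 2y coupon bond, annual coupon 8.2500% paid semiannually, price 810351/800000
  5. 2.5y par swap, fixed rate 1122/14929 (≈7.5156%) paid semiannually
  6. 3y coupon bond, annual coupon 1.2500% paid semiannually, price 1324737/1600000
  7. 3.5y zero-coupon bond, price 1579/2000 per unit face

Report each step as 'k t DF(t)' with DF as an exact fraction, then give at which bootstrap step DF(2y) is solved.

step 1 [0.5y] bond c/2=1/40: DF=(391427/400000 − 1/40·(0))/(1+1/40) = 9547/10000 ≈ 0.954700
step 2 [1y] zero: DF = P = 9309/10000 ≈ 0.930900
step 3 [1.5y] zero: DF = P = 8989/10000 ≈ 0.898900
step 4 [2y] bond c/2=33/800: DF=(810351/800000 − 33/800·(0.954700+0.930900+0.898900))/(1+33/800) = 69/80 ≈ 0.862500
step 5 [2.5y] swap r/2=561/14929: DF=(1 − 561/14929·(0.954700+0.930900+0.898900+0.862500))/(1+561/14929) = 8317/10000 ≈ 0.831700
step 6 [3y] bond c/2=1/160: DF=(1324737/1600000 − 1/160·(0.954700+0.930900+0.898900+0.862500+0.831700))/(1+1/160) = 159/200 ≈ 0.795000
step 7 [3.5y] zero: DF = P = 1579/2000 ≈ 0.789500

1 1/2 9547/10000
2 1 9309/10000
3 3/2 8989/10000
4 2 69/80
5 5/2 8317/10000
6 3 159/200
7 7/2 1579/2000
DF(2y) is solved at step 4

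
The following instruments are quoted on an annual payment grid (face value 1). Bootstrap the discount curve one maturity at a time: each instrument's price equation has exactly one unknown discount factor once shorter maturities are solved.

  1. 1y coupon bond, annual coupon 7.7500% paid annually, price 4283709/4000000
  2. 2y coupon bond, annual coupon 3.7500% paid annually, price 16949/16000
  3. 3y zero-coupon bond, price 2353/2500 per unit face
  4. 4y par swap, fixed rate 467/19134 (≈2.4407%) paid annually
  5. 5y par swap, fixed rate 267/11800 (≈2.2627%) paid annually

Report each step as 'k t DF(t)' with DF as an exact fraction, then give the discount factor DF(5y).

step 1 [1y] bond c/1=31/400: DF=(4283709/4000000 − 31/400·(0))/(1+31/400) = 9939/10000 ≈ 0.993900
step 2 [2y] bond c/1=3/80: DF=(16949/16000 − 3/80·(0.993900))/(1+3/80) = 9851/10000 ≈ 0.985100
step 3 [3y] zero: DF = P = 2353/2500 ≈ 0.941200
step 4 [4y] swap r/1=467/19134: DF=(1 − 467/19134·(0.993900+0.985100+0.941200))/(1+467/19134) = 4533/5000 ≈ 0.906600
step 5 [5y] swap r/1=267/11800: DF=(1 − 267/11800·(0.993900+0.985100+0.941200+0.906600))/(1+267/11800) = 2233/2500 ≈ 0.893200

1 1 9939/10000
2 2 9851/10000
3 3 2353/2500
4 4 4533/5000
5 5 2233/2500
DF(5y) = 2233/2500 ≈ 0.893200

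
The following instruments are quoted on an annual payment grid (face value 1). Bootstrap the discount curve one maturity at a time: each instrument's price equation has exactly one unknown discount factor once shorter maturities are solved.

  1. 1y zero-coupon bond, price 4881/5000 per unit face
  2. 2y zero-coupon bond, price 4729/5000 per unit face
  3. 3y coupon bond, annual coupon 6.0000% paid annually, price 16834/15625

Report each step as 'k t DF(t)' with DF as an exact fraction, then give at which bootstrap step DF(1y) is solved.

1 1 4881/5000
2 2 4729/5000
3 3 2269/2500
DF(1y) is solved at step 1

step 1 [1y] zero: DF = P = 4881/5000 ≈ 0.976200
step 2 [2y] zero: DF = P = 4729/5000 ≈ 0.945800
step 3 [3y] bond c/1=3/50: DF=(16834/15625 − 3/50·(0.976200+0.945800))/(1+3/50) = 2269/2500 ≈ 0.907600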